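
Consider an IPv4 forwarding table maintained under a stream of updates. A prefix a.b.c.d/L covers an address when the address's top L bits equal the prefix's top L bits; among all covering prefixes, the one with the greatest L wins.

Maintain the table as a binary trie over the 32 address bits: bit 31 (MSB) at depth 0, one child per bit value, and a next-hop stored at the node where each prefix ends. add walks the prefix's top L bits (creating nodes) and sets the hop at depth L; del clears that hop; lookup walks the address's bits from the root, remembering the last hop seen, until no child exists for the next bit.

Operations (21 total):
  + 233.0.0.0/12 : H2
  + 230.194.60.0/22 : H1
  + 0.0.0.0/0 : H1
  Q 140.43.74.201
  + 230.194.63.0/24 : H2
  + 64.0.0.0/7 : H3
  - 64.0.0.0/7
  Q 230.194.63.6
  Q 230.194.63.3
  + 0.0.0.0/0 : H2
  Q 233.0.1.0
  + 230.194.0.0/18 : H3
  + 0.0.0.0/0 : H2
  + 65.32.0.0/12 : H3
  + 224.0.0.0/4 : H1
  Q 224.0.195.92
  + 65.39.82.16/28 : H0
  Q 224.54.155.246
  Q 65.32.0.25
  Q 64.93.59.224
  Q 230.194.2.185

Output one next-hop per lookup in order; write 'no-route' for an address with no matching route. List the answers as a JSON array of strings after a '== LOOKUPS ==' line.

Trace:
  + 233.0.0.0/12 (H2) depth=12
  + 230.194.60.0/22 (H1) depth=22
  + 0.0.0.0/0 (H1) depth=0
  lookup 140.43.74.201: bits 1 walk d0:H1→d1:- -> H1
  + 230.194.63.0/24 (H2) depth=24
  + 64.0.0.0/7 (H3) depth=7
  del 64.0.0.0/7 (clear depth 7)
  lookup 230.194.63.6: bits 111001101100001000111111 walk d0:H1→d1:-→d2:-→d3:-→d4:-→d5:-→d6:-→d7:-→d8:-→d9:-→d10:-→d11:-→d12:-→d13:-→d14:-→d15:-→d16:-→d17:-→d18:-→d19:-→d20:-→d21:-→d22:H1→d23:-→d24:H2 -> H2
  lookup 230.194.63.3: bits 111001101100001000111111 walk d0:H1→d1:-→d2:-→d3:-→d4:-→d5:-→d6:-→d7:-→d8:-→d9:-→d10:-→d11:-→d12:-→d13:-→d14:-→d15:-→d16:-→d17:-→d18:-→d19:-→d20:-→d21:-→d22:H1→d23:-→d24:H2 -> H2
  + 0.0.0.0/0 (H2) depth=0
  lookup 233.0.1.0: bits 111010010000 walk d0:H2→d1:-→d2:-→d3:-→d4:-→d5:-→d6:-→d7:-→d8:-→d9:-→d10:-→d11:-→d12:H2 -> H2
  + 230.194.0.0/18 (H3) depth=18
  + 0.0.0.0/0 (H2) depth=0
  + 65.32.0.0/12 (H3) depth=12
  + 224.0.0.0/4 (H1) depth=4
  lookup 224.0.195.92: bits 11100 walk d0:H2→d1:-→d2:-→d3:-→d4:H1→d5:- -> H1
  + 65.39.82.16/28 (H0) depth=28
  lookup 224.54.155.246: bits 11100 walk d0:H2→d1:-→d2:-→d3:-→d4:H1→d5:- -> H1
  lookup 65.32.0.25: bits 0100000100100 walk d0:H2→d1:-→d2:-→d3:-→d4:-→d5:-→d6:-→d7:-→d8:-→d9:-→d10:-→d11:-→d12:H3→d13:- -> H3
  lookup 64.93.59.224: bits 0100000 walk d0:H2→d1:-→d2:-→d3:-→d4:-→d5:-→d6:-→d7:- -> H2
  lookup 230.194.2.185: bits 111001101100001000 walk d0:H2→d1:-→d2:-→d3:-→d4:H1→d5:-→d6:-→d7:-→d8:-→d9:-→d10:-→d11:-→d12:-→d13:-→d14:-→d15:-→d16:-→d17:-→d18:H3 -> H3

== LOOKUPS ==
["H1","H2","H2","H2","H1","H1","H3","H2","H3"]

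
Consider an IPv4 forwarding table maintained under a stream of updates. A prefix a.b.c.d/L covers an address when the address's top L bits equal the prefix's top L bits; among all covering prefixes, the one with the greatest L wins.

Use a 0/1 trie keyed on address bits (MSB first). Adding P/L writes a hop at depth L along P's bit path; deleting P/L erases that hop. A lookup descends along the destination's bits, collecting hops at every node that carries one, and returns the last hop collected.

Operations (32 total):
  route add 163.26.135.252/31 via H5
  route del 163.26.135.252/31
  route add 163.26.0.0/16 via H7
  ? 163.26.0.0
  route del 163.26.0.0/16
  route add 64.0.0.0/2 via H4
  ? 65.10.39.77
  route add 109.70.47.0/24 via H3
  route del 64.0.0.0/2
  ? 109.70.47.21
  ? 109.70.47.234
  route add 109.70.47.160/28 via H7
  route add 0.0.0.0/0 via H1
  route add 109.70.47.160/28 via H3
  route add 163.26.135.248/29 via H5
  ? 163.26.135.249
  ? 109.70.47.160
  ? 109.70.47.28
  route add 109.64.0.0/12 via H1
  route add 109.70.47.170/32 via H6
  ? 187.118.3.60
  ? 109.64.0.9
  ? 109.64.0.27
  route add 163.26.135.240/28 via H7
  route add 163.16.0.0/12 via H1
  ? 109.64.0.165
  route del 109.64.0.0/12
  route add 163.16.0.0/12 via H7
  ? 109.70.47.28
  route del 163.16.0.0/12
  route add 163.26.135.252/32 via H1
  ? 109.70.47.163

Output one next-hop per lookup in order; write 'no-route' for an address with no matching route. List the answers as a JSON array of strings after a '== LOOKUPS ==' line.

Process each operation:
  add 163.26.135.252/31 -> H5 at depth 31
  - 163.26.135.252/31 clear@31
  add 163.26.0.0/16 -> H7 at depth 16
  Q 163.26.0.0: descend 1010001100011010 ; hops seen [H7] ; pick H7
  - 163.26.0.0/16 clear@16
  add 64.0.0.0/2 -> H4 at depth 2
  Q 65.10.39.77: descend 01 ; hops seen [H4] ; pick H4
  add 109.70.47.0/24 -> H3 at depth 24
  - 64.0.0.0/2 clear@2
  Q 109.70.47.21: descend 011011010100011000101111 ; hops seen [H3] ; pick H3
  Q 109.70.47.234: descend 011011010100011000101111 ; hops seen [H3] ; pick H3
  add 109.70.47.160/28 -> H7 at depth 28
  add 0.0.0.0/0 -> H1 at depth 0
  add 109.70.47.160/28 -> H3 at depth 28
  add 163.26.135.248/29 -> H5 at depth 29
  Q 163.26.135.249: descend 10100011000110101000011111111 ; hops seen [H1,H5] ; pick H5
  Q 109.70.47.160: descend 0110110101000110001011111010 ; hops seen [H1,H3,H3] ; pick H3
  Q 109.70.47.28: descend 011011010100011000101111 ; hops seen [H1,H3] ; pick H3
  add 109.64.0.0/12 -> H1 at depth 12
  add 109.70.47.170/32 -> H6 at depth 32
  Q 187.118.3.60: descend 101 ; hops seen [H1] ; pick H1
  Q 109.64.0.9: descend 0110110101000 ; hops seen [H1,H1] ; pick H1
  Q 109.64.0.27: descend 0110110101000 ; hops seen [H1,H1] ; pick H1
  add 163.26.135.240/28 -> H7 at depth 28
  add 163.16.0.0/12 -> H1 at depth 12
  Q 109.64.0.165: descend 0110110101000 ; hops seen [H1,H1] ; pick H1
  - 109.64.0.0/12 clear@12
  add 163.16.0.0/12 -> H7 at depth 12
  Q 109.70.47.28: descend 011011010100011000101111 ; hops seen [H1,H3] ; pick H3
  - 163.16.0.0/12 clear@12
  add 163.26.135.252/32 -> H1 at depth 32
  Q 109.70.47.163: descend 0110110101000110001011111010 ; hops seen [H1,H3,H3] ; pick H3

== LOOKUPS ==
["H7","H4","H3","H3","H5","H3","H3","H1","H1","H1","H1","H3","H3"]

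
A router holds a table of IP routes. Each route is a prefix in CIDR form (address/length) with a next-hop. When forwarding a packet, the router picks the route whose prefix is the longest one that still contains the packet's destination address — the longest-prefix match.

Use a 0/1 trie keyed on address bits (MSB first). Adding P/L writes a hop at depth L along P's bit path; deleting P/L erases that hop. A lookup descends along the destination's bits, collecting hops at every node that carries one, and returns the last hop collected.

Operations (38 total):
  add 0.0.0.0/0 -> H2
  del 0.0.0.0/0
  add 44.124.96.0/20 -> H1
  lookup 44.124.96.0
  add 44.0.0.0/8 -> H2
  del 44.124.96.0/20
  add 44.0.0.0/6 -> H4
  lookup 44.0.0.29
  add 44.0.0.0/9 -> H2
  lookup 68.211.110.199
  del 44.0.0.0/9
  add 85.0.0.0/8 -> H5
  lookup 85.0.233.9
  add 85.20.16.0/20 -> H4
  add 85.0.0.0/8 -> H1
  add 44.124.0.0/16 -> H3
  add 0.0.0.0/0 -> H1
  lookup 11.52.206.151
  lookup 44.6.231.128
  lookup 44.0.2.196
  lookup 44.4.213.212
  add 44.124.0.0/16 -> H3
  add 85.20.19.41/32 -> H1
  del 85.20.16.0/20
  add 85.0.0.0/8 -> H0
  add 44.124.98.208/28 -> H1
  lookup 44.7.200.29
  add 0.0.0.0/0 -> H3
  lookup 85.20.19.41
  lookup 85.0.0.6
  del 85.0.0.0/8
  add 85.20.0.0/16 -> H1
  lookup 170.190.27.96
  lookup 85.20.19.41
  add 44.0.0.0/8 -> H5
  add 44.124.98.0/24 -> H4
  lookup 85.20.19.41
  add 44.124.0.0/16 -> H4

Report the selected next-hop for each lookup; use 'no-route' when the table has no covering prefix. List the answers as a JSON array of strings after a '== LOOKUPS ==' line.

Trace:
  + 0.0.0.0/0 (H2) depth=0
  - 0.0.0.0/0 clear@0
  + 44.124.96.0/20 (H1) depth=20
  Q 44.124.96.0: descend 00101100011111000110 ; hops seen [H1] ; pick H1
  + 44.0.0.0/8 (H2) depth=8
  - 44.124.96.0/20 clear@20
  + 44.0.0.0/6 (H4) depth=6
  Q 44.0.0.29: descend 001011000 ; hops seen [H4,H2] ; pick H2
  + 44.0.0.0/9 (H2) depth=9
  Q 68.211.110.199: descend 0 ; hops seen [∅] ; pick no-route
  - 44.0.0.0/9 clear@9
  + 85.0.0.0/8 (H5) depth=8
  Q 85.0.233.9: descend 01010101 ; hops seen [H5] ; pick H5
  + 85.20.16.0/20 (H4) depth=20
  + 85.0.0.0/8 (H1) depth=8
  + 44.124.0.0/16 (H3) depth=16
  + 0.0.0.0/0 (H1) depth=0
  Q 11.52.206.151: descend 00 ; hops seen [H1] ; pick H1
  Q 44.6.231.128: descend 001011000 ; hops seen [H1,H4,H2] ; pick H2
  Q 44.0.2.196: descend 001011000 ; hops seen [H1,H4,H2] ; pick H2
  Q 44.4.213.212: descend 001011000 ; hops seen [H1,H4,H2] ; pick H2
  + 44.124.0.0/16 (H3) depth=16
  + 85.20.19.41/32 (H1) depth=32
  - 85.20.16.0/20 clear@20
  + 85.0.0.0/8 (H0) depth=8
  + 44.124.98.208/28 (H1) depth=28
  Q 44.7.200.29: descend 001011000 ; hops seen [H1,H4,H2] ; pick H2
  + 0.0.0.0/0 (H3) depth=0
  Q 85.20.19.41: descend 01010101000101000001001100101001 ; hops seen [H3,H0,H1] ; pick H1
  Q 85.0.0.6: descend 01010101000 ; hops seen [H3,H0] ; pick H0
  - 85.0.0.0/8 clear@8
  + 85.20.0.0/16 (H1) depth=16
  Q 170.190.27.96: descend ε ; hops seen [H3] ; pick H3
  Q 85.20.19.41: descend 01010101000101000001001100101001 ; hops seen [H3,H1,H1] ; pick H1
  + 44.0.0.0/8 (H5) depth=8
  + 44.124.98.0/24 (H4) depth=24
  Q 85.20.19.41: descend 01010101000101000001001100101001 ; hops seen [H3,H1,H1] ; pick H1
  + 44.124.0.0/16 (H4) depth=16

== LOOKUPS ==
["H1","H2","no-route","H5","H1","H2","H2","H2","H2","H1","H0","H3","H1","H1"]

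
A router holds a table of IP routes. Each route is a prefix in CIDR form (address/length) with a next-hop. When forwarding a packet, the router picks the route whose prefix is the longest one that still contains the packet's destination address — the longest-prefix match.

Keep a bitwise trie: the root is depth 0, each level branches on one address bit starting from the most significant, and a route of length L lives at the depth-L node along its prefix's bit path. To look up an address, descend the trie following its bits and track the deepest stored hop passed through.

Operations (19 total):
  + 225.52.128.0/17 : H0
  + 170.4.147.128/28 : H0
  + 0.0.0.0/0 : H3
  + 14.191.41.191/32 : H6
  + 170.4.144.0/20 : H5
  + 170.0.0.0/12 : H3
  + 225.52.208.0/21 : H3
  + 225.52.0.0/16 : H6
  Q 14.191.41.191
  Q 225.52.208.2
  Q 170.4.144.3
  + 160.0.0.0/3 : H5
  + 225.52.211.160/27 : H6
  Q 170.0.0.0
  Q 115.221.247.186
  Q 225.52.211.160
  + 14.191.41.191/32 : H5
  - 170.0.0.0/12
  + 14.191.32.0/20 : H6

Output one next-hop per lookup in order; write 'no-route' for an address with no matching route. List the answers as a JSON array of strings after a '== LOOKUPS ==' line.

Process each operation:
  add 225.52.128.0/17 -> H0 at depth 17
  add 170.4.147.128/28 -> H0 at depth 28
  add 0.0.0.0/0 -> H3 at depth 0
  add 14.191.41.191/32 -> H6 at depth 32
  add 170.4.144.0/20 -> H5 at depth 20
  add 170.0.0.0/12 -> H3 at depth 12
  add 225.52.208.0/21 -> H3 at depth 21
  add 225.52.0.0/16 -> H6 at depth 16
  ? 14.191.41.191  path d0:H3→d1:-→d2:-→d3:-→d4:-→d5:-→d6:-→d7:-→d8:-→d9:-→d10:-→d11:-→d12:-→d13:-→d14:-→d15:-→d16:-→d17:-→d18:-→d19:-→d20:-→d21:-→d22:-→d23:-→d24:-→d25:-→d26:-→d27:-→d28:-→d29:-→d30:-→d31:-→d32:H6  best=H6
  ? 225.52.208.2  path d0:H3→d1:-→d2:-→d3:-→d4:-→d5:-→d6:-→d7:-→d8:-→d9:-→d10:-→d11:-→d12:-→d13:-→d14:-→d15:-→d16:H6→d17:H0→d18:-→d19:-→d20:-→d21:H3  best=H3
  ? 170.4.144.3  path d0:H3→d1:-→d2:-→d3:-→d4:-→d5:-→d6:-→d7:-→d8:-→d9:-→d10:-→d11:-→d12:H3→d13:-→d14:-→d15:-→d16:-→d17:-→d18:-→d19:-→d20:H5→d21:-→d22:-  best=H5
  add 160.0.0.0/3 -> H5 at depth 3
  add 225.52.211.160/27 -> H6 at depth 27
  ? 170.0.0.0  path d0:H3→d1:-→d2:-→d3:H5→d4:-→d5:-→d6:-→d7:-→d8:-→d9:-→d10:-→d11:-→d12:H3→d13:-  best=H3
  ? 115.221.247.186  path d0:H3→d1:-  best=H3
  ? 225.52.211.160  path d0:H3→d1:-→d2:-→d3:-→d4:-→d5:-→d6:-→d7:-→d8:-→d9:-→d10:-→d11:-→d12:-→d13:-→d14:-→d15:-→d16:H6→d17:H0→d18:-→d19:-→d20:-→d21:H3→d22:-→d23:-→d24:-→d25:-→d26:-→d27:H6  best=H6
  add 14.191.41.191/32 -> H5 at depth 32
  - 170.0.0.0/12 clear@12
  add 14.191.32.0/20 -> H6 at depth 20

== LOOKUPS ==
["H6","H3","H5","H3","H3","H6"]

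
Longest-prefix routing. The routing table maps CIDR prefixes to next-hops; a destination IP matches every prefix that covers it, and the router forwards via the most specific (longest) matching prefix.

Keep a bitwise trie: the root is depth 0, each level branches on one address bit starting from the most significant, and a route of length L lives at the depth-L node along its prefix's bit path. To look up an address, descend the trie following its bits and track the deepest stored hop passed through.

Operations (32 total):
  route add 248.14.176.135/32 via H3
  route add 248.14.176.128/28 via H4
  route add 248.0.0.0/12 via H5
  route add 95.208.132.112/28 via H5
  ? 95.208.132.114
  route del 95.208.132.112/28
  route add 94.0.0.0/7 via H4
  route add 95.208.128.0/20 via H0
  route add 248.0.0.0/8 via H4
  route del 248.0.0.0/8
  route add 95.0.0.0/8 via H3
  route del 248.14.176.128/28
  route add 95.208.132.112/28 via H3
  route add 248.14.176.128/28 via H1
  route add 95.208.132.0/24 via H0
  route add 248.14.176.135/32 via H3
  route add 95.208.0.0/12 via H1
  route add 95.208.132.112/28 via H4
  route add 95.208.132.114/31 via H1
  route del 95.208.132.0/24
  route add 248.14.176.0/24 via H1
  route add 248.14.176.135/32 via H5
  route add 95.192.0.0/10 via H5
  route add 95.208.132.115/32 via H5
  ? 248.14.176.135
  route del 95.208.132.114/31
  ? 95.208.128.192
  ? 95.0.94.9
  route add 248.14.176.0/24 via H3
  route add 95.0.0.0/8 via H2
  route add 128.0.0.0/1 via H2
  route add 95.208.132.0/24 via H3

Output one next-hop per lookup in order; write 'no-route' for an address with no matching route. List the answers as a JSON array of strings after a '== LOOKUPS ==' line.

Process each operation:
  add 248.14.176.135/32 -> H3 at depth 32
  add 248.14.176.128/28 -> H4 at depth 28
  add 248.0.0.0/12 -> H5 at depth 12
  add 95.208.132.112/28 -> H5 at depth 28
  ? 95.208.132.114  path d0:-→d1:-→d2:-→d3:-→d4:-→d5:-→d6:-→d7:-→d8:-→d9:-→d10:-→d11:-→d12:-→d13:-→d14:-→d15:-→d16:-→d17:-→d18:-→d19:-→d20:-→d21:-→d22:-→d23:-→d24:-→d25:-→d26:-→d27:-→d28:H5  best=H5
  - 95.208.132.112/28 clear@28
  add 94.0.0.0/7 -> H4 at depth 7
  add 95.208.128.0/20 -> H0 at depth 20
  add 248.0.0.0/8 -> H4 at depth 8
  - 248.0.0.0/8 clear@8
  add 95.0.0.0/8 -> H3 at depth 8
  - 248.14.176.128/28 clear@28
  add 95.208.132.112/28 -> H3 at depth 28
  add 248.14.176.128/28 -> H1 at depth 28
  add 95.208.132.0/24 -> H0 at depth 24
  add 248.14.176.135/32 -> H3 at depth 32
  add 95.208.0.0/12 -> H1 at depth 12
  add 95.208.132.112/28 -> H4 at depth 28
  add 95.208.132.114/31 -> H1 at depth 31
  - 95.208.132.0/24 clear@24
  add 248.14.176.0/24 -> H1 at depth 24
  add 248.14.176.135/32 -> H5 at depth 32
  add 95.192.0.0/10 -> H5 at depth 10
  add 95.208.132.115/32 -> H5 at depth 32
  ? 248.14.176.135  path d0:-→d1:-→d2:-→d3:-→d4:-→d5:-→d6:-→d7:-→d8:-→d9:-→d10:-→d11:-→d12:H5→d13:-→d14:-→d15:-→d16:-→d17:-→d18:-→d19:-→d20:-→d21:-→d22:-→d23:-→d24:H1→d25:-→d26:-→d27:-→d28:H1→d29:-→d30:-→d31:-→d32:H5  best=H5
  - 95.208.132.114/31 clear@31
  ? 95.208.128.192  path d0:-→d1:-→d2:-→d3:-→d4:-→d5:-→d6:-→d7:H4→d8:H3→d9:-→d10:H5→d11:-→d12:H1→d13:-→d14:-→d15:-→d16:-→d17:-→d18:-→d19:-→d20:H0→d21:-  best=H0
  ? 95.0.94.9  path d0:-→d1:-→d2:-→d3:-→d4:-→d5:-→d6:-→d7:H4→d8:H3  best=H3
  add 248.14.176.0/24 -> H3 at depth 24
  add 95.0.0.0/8 -> H2 at depth 8
  add 128.0.0.0/1 -> H2 at depth 1
  add 95.208.132.0/24 -> H3 at depth 24

== LOOKUPS ==
["H5","H5","H0","H3"]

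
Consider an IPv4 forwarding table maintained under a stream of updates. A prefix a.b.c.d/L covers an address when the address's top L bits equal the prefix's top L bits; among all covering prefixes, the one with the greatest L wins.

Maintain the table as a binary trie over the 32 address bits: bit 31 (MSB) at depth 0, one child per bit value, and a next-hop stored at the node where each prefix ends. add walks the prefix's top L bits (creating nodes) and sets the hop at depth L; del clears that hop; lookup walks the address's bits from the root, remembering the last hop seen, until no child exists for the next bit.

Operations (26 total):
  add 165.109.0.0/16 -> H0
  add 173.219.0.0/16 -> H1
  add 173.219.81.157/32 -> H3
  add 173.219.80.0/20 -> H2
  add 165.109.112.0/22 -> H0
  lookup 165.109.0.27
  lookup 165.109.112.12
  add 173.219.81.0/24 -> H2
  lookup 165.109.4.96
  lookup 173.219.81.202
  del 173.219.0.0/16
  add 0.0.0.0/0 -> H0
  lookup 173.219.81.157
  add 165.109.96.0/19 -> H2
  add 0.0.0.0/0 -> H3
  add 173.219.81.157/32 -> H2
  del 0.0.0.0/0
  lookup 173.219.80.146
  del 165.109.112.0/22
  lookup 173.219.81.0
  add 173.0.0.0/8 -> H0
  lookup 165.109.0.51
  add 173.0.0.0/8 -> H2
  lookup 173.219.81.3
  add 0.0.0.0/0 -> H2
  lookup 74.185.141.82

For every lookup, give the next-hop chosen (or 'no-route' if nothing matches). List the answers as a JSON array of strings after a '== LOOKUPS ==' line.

Trace:
  add 165.109.0.0/16 -> H0 at depth 16
  add 173.219.0.0/16 -> H1 at depth 16
  add 173.219.81.157/32 -> H3 at depth 32
  add 173.219.80.0/20 -> H2 at depth 20
  add 165.109.112.0/22 -> H0 at depth 22
  ? 165.109.0.27  path d0:-→d1:-→d2:-→d3:-→d4:-→d5:-→d6:-→d7:-→d8:-→d9:-→d10:-→d11:-→d12:-→d13:-→d14:-→d15:-→d16:H0→d17:-  best=H0
  ? 165.109.112.12  path d0:-→d1:-→d2:-→d3:-→d4:-→d5:-→d6:-→d7:-→d8:-→d9:-→d10:-→d11:-→d12:-→d13:-→d14:-→d15:-→d16:H0→d17:-→d18:-→d19:-→d20:-→d21:-→d22:H0  best=H0
  add 173.219.81.0/24 -> H2 at depth 24
  ? 165.109.4.96  path d0:-→d1:-→d2:-→d3:-→d4:-→d5:-→d6:-→d7:-→d8:-→d9:-→d10:-→d11:-→d12:-→d13:-→d14:-→d15:-→d16:H0→d17:-  best=H0
  ? 173.219.81.202  path d0:-→d1:-→d2:-→d3:-→d4:-→d5:-→d6:-→d7:-→d8:-→d9:-→d10:-→d11:-→d12:-→d13:-→d14:-→d15:-→d16:H1→d17:-→d18:-→d19:-→d20:H2→d21:-→d22:-→d23:-→d24:H2→d25:-  best=H2
  del 173.219.0.0/16 (clear depth 16)
  add 0.0.0.0/0 -> H0 at depth 0
  ? 173.219.81.157  path d0:H0→d1:-→d2:-→d3:-→d4:-→d5:-→d6:-→d7:-→d8:-→d9:-→d10:-→d11:-→d12:-→d13:-→d14:-→d15:-→d16:-→d17:-→d18:-→d19:-→d20:H2→d21:-→d22:-→d23:-→d24:H2→d25:-→d26:-→d27:-→d28:-→d29:-→d30:-→d31:-→d32:H3  best=H3
  add 165.109.96.0/19 -> H2 at depth 19
  add 0.0.0.0/0 -> H3 at depth 0
  add 173.219.81.157/32 -> H2 at depth 32
  del 0.0.0.0/0 (clear depth 0)
  ? 173.219.80.146  path d0:-→d1:-→d2:-→d3:-→d4:-→d5:-→d6:-→d7:-→d8:-→d9:-→d10:-→d11:-→d12:-→d13:-→d14:-→d15:-→d16:-→d17:-→d18:-→d19:-→d20:H2→d21:-→d22:-→d23:-  best=H2
  del 165.109.112.0/22 (clear depth 22)
  ? 173.219.81.0  path d0:-→d1:-→d2:-→d3:-→d4:-→d5:-→d6:-→d7:-→d8:-→d9:-→d10:-→d11:-→d12:-→d13:-→d14:-→d15:-→d16:-→d17:-→d18:-→d19:-→d20:H2→d21:-→d22:-→d23:-→d24:H2  best=H2
  add 173.0.0.0/8 -> H0 at depth 8
  ? 165.109.0.51  path d0:-→d1:-→d2:-→d3:-→d4:-→d5:-→d6:-→d7:-→d8:-→d9:-→d10:-→d11:-→d12:-→d13:-→d14:-→d15:-→d16:H0→d17:-  best=H0
  add 173.0.0.0/8 -> H2 at depth 8
  ? 173.219.81.3  path d0:-→d1:-→d2:-→d3:-→d4:-→d5:-→d6:-→d7:-→d8:H2→d9:-→d10:-→d11:-→d12:-→d13:-→d14:-→d15:-→d16:-→d17:-→d18:-→d19:-→d20:H2→d21:-→d22:-→d23:-→d24:H2  best=H2
  add 0.0.0.0/0 -> H2 at depth 0
  ? 74.185.141.82  path d0:H2  best=H2

== LOOKUPS ==
["H0","H0","H0","H2","H3","H2","H2","H0","H2","H2"]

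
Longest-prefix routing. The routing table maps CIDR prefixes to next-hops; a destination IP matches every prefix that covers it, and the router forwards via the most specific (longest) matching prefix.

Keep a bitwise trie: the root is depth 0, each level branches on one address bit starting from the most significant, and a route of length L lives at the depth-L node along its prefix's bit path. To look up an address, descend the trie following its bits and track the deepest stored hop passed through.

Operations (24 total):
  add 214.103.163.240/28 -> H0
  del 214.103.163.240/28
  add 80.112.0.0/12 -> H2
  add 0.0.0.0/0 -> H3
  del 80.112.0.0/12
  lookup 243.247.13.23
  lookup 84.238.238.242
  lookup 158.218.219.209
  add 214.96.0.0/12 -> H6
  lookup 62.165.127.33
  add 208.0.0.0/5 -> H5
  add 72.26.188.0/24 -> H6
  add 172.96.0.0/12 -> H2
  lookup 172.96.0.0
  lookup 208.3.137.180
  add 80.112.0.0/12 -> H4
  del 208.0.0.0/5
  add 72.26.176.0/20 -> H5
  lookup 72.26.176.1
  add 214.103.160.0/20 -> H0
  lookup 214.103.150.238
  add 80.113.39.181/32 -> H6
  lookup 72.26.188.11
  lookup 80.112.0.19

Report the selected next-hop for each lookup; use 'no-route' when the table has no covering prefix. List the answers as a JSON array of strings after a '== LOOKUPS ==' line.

Apply in order:
  + 214.103.163.240/28 (H0) depth=28
  del 214.103.163.240/28 (clear depth 28)
  + 80.112.0.0/12 (H2) depth=12
  + 0.0.0.0/0 (H3) depth=0
  del 80.112.0.0/12 (clear depth 12)
  ? 243.247.13.23  path d0:H3→d1:-→d2:-  best=H3
  ? 84.238.238.242  path d0:H3→d1:-→d2:-→d3:-→d4:-→d5:-  best=H3
  ? 158.218.219.209  path d0:H3→d1:-  best=H3
  + 214.96.0.0/12 (H6) depth=12
  ? 62.165.127.33  path d0:H3→d1:-  best=H3
  + 208.0.0.0/5 (H5) depth=5
  + 72.26.188.0/24 (H6) depth=24
  + 172.96.0.0/12 (H2) depth=12
  ? 172.96.0.0  path d0:H3→d1:-→d2:-→d3:-→d4:-→d5:-→d6:-→d7:-→d8:-→d9:-→d10:-→d11:-→d12:H2  best=H2
  ? 208.3.137.180  path d0:H3→d1:-→d2:-→d3:-→d4:-→d5:H5  best=H5
  + 80.112.0.0/12 (H4) depth=12
  del 208.0.0.0/5 (clear depth 5)
  + 72.26.176.0/20 (H5) depth=20
  ? 72.26.176.1  path d0:H3→d1:-→d2:-→d3:-→d4:-→d5:-→d6:-→d7:-→d8:-→d9:-→d10:-→d11:-→d12:-→d13:-→d14:-→d15:-→d16:-→d17:-→d18:-→d19:-→d20:H5  best=H5
  + 214.103.160.0/20 (H0) depth=20
  ? 214.103.150.238  path d0:H3→d1:-→d2:-→d3:-→d4:-→d5:-→d6:-→d7:-→d8:-→d9:-→d10:-→d11:-→d12:H6→d13:-→d14:-→d15:-→d16:-→d17:-→d18:-  best=H6
  + 80.113.39.181/32 (H6) depth=32
  ? 72.26.188.11  path d0:H3→d1:-→d2:-→d3:-→d4:-→d5:-→d6:-→d7:-→d8:-→d9:-→d10:-→d11:-→d12:-→d13:-→d14:-→d15:-→d16:-→d17:-→d18:-→d19:-→d20:H5→d21:-→d22:-→d23:-→d24:H6  best=H6
  ? 80.112.0.19  path d0:H3→d1:-→d2:-→d3:-→d4:-→d5:-→d6:-→d7:-→d8:-→d9:-→d10:-→d11:-→d12:H4→d13:-→d14:-→d15:-  best=H4

== LOOKUPS ==
["H3","H3","H3","H3","H2","H5","H5","H6","H6","H4"]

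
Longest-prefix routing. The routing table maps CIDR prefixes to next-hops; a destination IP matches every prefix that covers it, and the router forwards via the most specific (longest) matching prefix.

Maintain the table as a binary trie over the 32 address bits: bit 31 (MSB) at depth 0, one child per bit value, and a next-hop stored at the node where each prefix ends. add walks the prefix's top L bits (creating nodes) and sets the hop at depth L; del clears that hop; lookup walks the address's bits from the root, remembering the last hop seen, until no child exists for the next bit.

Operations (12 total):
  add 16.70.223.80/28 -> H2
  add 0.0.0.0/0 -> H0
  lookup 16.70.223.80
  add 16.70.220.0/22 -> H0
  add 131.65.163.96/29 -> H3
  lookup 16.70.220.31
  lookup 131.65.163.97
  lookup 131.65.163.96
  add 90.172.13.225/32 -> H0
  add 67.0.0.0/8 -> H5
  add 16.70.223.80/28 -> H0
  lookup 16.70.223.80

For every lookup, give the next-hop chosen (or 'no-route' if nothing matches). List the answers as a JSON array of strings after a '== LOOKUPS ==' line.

Apply in order:
  + 16.70.223.80/28 (H2) depth=28
  + 0.0.0.0/0 (H0) depth=0
  Q 16.70.223.80: descend 0001000001000110110111110101 ; hops seen [H0,H2] ; pick H2
  + 16.70.220.0/22 (H0) depth=22
  + 131.65.163.96/29 (H3) depth=29
  Q 16.70.220.31: descend 0001000001000110110111 ; hops seen [H0,H0] ; pick H0
  Q 131.65.163.97: descend 10000011010000011010001101100 ; hops seen [H0,H3] ; pick H3
  Q 131.65.163.96: descend 10000011010000011010001101100 ; hops seen [H0,H3] ; pick H3
  + 90.172.13.225/32 (H0) depth=32
  + 67.0.0.0/8 (H5) depth=8
  + 16.70.223.80/28 (H0) depth=28
  Q 16.70.223.80: descend 0001000001000110110111110101 ; hops seen [H0,H0,H0] ; pick H0

== LOOKUPS ==
["H2","H0","H3","H3","H0"]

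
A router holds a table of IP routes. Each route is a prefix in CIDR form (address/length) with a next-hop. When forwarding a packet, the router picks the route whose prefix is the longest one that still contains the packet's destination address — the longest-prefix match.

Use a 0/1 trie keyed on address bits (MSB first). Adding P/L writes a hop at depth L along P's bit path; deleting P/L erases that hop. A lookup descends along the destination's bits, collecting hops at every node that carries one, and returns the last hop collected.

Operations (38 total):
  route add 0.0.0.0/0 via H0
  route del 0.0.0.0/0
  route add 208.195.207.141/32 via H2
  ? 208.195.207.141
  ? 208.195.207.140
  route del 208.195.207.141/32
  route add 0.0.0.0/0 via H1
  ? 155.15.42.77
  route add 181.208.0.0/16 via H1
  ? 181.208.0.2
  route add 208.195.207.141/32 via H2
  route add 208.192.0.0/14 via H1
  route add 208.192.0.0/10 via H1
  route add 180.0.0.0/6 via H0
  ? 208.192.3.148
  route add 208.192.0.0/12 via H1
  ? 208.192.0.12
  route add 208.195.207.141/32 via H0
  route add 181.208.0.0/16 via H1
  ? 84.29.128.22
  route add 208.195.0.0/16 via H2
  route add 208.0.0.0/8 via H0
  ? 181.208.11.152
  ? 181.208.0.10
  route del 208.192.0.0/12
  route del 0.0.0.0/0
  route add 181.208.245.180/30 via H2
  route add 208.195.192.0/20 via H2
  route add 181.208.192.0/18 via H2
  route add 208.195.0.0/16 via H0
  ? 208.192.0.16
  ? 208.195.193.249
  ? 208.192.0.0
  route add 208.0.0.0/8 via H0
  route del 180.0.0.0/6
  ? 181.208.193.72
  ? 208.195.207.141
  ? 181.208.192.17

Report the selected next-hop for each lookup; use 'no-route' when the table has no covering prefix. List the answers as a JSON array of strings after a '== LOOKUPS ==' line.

Trace:
  add 0.0.0.0/0 -> H0 at depth 0
  del 0.0.0.0/0 (clear depth 0)
  add 208.195.207.141/32 -> H2 at depth 32
  lookup 208.195.207.141: bits 11010000110000111100111110001101 walk d0:-→d1:-→d2:-→d3:-→d4:-→d5:-→d6:-→d7:-→d8:-→d9:-→d10:-→d11:-→d12:-→d13:-→d14:-→d15:-→d16:-→d17:-→d18:-→d19:-→d20:-→d21:-→d22:-→d23:-→d24:-→d25:-→d26:-→d27:-→d28:-→d29:-→d30:-→d31:-→d32:H2 -> H2
  lookup 208.195.207.140: bits 1101000011000011110011111000110 walk d0:-→d1:-→d2:-→d3:-→d4:-→d5:-→d6:-→d7:-→d8:-→d9:-→d10:-→d11:-→d12:-→d13:-→d14:-→d15:-→d16:-→d17:-→d18:-→d19:-→d20:-→d21:-→d22:-→d23:-→d24:-→d25:-→d26:-→d27:-→d28:-→d29:-→d30:-→d31:- -> no-route
  del 208.195.207.141/32 (clear depth 32)
  add 0.0.0.0/0 -> H1 at depth 0
  lookup 155.15.42.77: bits 1 walk d0:H1→d1:- -> H1
  add 181.208.0.0/16 -> H1 at depth 16
  lookup 181.208.0.2: bits 1011010111010000 walk d0:H1→d1:-→d2:-→d3:-→d4:-→d5:-→d6:-→d7:-→d8:-→d9:-→d10:-→d11:-→d12:-→d13:-→d14:-→d15:-→d16:H1 -> H1
  add 208.195.207.141/32 -> H2 at depth 32
  add 208.192.0.0/14 -> H1 at depth 14
  add 208.192.0.0/10 -> H1 at depth 10
  add 180.0.0.0/6 -> H0 at depth 6
  lookup 208.192.3.148: bits 11010000110000 walk d0:H1→d1:-→d2:-→d3:-→d4:-→d5:-→d6:-→d7:-→d8:-→d9:-→d10:H1→d11:-→d12:-→d13:-→d14:H1 -> H1
  add 208.192.0.0/12 -> H1 at depth 12
  lookup 208.192.0.12: bits 11010000110000 walk d0:H1→d1:-→d2:-→d3:-→d4:-→d5:-→d6:-→d7:-→d8:-→d9:-→d10:H1→d11:-→d12:H1→d13:-→d14:H1 -> H1
  add 208.195.207.141/32 -> H0 at depth 32
  add 181.208.0.0/16 -> H1 at depth 16
  lookup 84.29.128.22: bits ε walk d0:H1 -> H1
  add 208.195.0.0/16 -> H2 at depth 16
  add 208.0.0.0/8 -> H0 at depth 8
  lookup 181.208.11.152: bits 1011010111010000 walk d0:H1→d1:-→d2:-→d3:-→d4:-→d5:-→d6:H0→d7:-→d8:-→d9:-→d10:-→d11:-→d12:-→d13:-→d14:-→d15:-→d16:H1 -> H1
  lookup 181.208.0.10: bits 1011010111010000 walk d0:H1→d1:-→d2:-→d3:-→d4:-→d5:-→d6:H0→d7:-→d8:-→d9:-→d10:-→d11:-→d12:-→d13:-→d14:-→d15:-→d16:H1 -> H1
  del 208.192.0.0/12 (clear depth 12)
  del 0.0.0.0/0 (clear depth 0)
  add 181.208.245.180/30 -> H2 at depth 30
  add 208.195.192.0/20 -> H2 at depth 20
  add 181.208.192.0/18 -> H2 at depth 18
  add 208.195.0.0/16 -> H0 at depth 16
  lookup 208.192.0.16: bits 11010000110000 walk d0:-→d1:-→d2:-→d3:-→d4:-→d5:-→d6:-→d7:-→d8:H0→d9:-→d10:H1→d11:-→d12:-→d13:-→d14:H1 -> H1
  lookup 208.195.193.249: bits 11010000110000111100 walk d0:-→d1:-→d2:-→d3:-→d4:-→d5:-→d6:-→d7:-→d8:H0→d9:-→d10:H1→d11:-→d12:-→d13:-→d14:H1→d15:-→d16:H0→d17:-→d18:-→d19:-→d20:H2 -> H2
  lookup 208.192.0.0: bits 11010000110000 walk d0:-→d1:-→d2:-→d3:-→d4:-→d5:-→d6:-→d7:-→d8:H0→d9:-→d10:H1→d11:-→d12:-→d13:-→d14:H1 -> H1
  add 208.0.0.0/8 -> H0 at depth 8
  del 180.0.0.0/6 (clear depth 6)
  lookup 181.208.193.72: bits 101101011101000011 walk d0:-→d1:-→d2:-→d3:-→d4:-→d5:-→d6:-→d7:-→d8:-→d9:-→d10:-→d11:-→d12:-→d13:-→d14:-→d15:-→d16:H1→d17:-→d18:H2 -> H2
  lookup 208.195.207.141: bits 11010000110000111100111110001101 walk d0:-→d1:-→d2:-→d3:-→d4:-→d5:-→d6:-→d7:-→d8:H0→d9:-→d10:H1→d11:-→d12:-→d13:-→d14:H1→d15:-→d16:H0→d17:-→d18:-→d19:-→d20:H2→d21:-→d22:-→d23:-→d24:-→d25:-→d26:-→d27:-→d28:-→d29:-→d30:-→d31:-→d32:H0 -> H0
  lookup 181.208.192.17: bits 101101011101000011 walk d0:-→d1:-→d2:-→d3:-→d4:-→d5:-→d6:-→d7:-→d8:-→d9:-→d10:-→d11:-→d12:-→d13:-→d14:-→d15:-→d16:H1→d17:-→d18:H2 -> H2

== LOOKUPS ==
["H2","no-route","H1","H1","H1","H1","H1","H1","H1","H1","H2","H1","H2","H0","H2"]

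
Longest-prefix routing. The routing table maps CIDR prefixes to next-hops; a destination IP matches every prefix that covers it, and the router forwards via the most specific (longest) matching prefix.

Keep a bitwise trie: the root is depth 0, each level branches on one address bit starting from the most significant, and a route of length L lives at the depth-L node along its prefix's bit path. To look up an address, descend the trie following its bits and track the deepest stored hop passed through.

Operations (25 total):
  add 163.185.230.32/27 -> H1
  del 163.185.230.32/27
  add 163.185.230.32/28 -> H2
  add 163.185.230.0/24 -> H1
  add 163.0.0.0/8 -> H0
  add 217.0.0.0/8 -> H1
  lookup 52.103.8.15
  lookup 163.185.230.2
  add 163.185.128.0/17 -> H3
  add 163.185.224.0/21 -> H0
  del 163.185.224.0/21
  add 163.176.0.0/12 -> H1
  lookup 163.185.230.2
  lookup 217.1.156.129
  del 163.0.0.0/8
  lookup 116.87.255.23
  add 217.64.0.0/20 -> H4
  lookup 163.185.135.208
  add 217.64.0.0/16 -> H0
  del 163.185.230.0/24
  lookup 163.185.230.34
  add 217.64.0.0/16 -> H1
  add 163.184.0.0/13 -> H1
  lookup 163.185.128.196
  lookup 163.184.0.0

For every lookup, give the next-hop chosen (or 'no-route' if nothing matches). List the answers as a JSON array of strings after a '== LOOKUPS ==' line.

Trace:
  + 163.185.230.32/27 (H1) depth=27
  - 163.185.230.32/27 clear@27
  + 163.185.230.32/28 (H2) depth=28
  + 163.185.230.0/24 (H1) depth=24
  + 163.0.0.0/8 (H0) depth=8
  + 217.0.0.0/8 (H1) depth=8
  ? 52.103.8.15  path d0:-  best=no-route
  ? 163.185.230.2  path d0:-→d1:-→d2:-→d3:-→d4:-→d5:-→d6:-→d7:-→d8:H0→d9:-→d10:-→d11:-→d12:-→d13:-→d14:-→d15:-→d16:-→d17:-→d18:-→d19:-→d20:-→d21:-→d22:-→d23:-→d24:H1→d25:-→d26:-  best=H1
  + 163.185.128.0/17 (H3) depth=17
  + 163.185.224.0/21 (H0) depth=21
  - 163.185.224.0/21 clear@21
  + 163.176.0.0/12 (H1) depth=12
  ? 163.185.230.2  path d0:-→d1:-→d2:-→d3:-→d4:-→d5:-→d6:-→d7:-→d8:H0→d9:-→d10:-→d11:-→d12:H1→d13:-→d14:-→d15:-→d16:-→d17:H3→d18:-→d19:-→d20:-→d21:-→d22:-→d23:-→d24:H1→d25:-→d26:-  best=H1
  ? 217.1.156.129  path d0:-→d1:-→d2:-→d3:-→d4:-→d5:-→d6:-→d7:-→d8:H1  best=H1
  - 163.0.0.0/8 clear@8
  ? 116.87.255.23  path d0:-  best=no-route
  + 217.64.0.0/20 (H4) depth=20
  ? 163.185.135.208  path d0:-→d1:-→d2:-→d3:-→d4:-→d5:-→d6:-→d7:-→d8:-→d9:-→d10:-→d11:-→d12:H1→d13:-→d14:-→d15:-→d16:-→d17:H3  best=H3
  + 217.64.0.0/16 (H0) depth=16
  - 163.185.230.0/24 clear@24
  ? 163.185.230.34  path d0:-→d1:-→d2:-→d3:-→d4:-→d5:-→d6:-→d7:-→d8:-→d9:-→d10:-→d11:-→d12:H1→d13:-→d14:-→d15:-→d16:-→d17:H3→d18:-→d19:-→d20:-→d21:-→d22:-→d23:-→d24:-→d25:-→d26:-→d27:-→d28:H2  best=H2
  + 217.64.0.0/16 (H1) depth=16
  + 163.184.0.0/13 (H1) depth=13
  ? 163.185.128.196  path d0:-→d1:-→d2:-→d3:-→d4:-→d5:-→d6:-→d7:-→d8:-→d9:-→d10:-→d11:-→d12:H1→d13:H1→d14:-→d15:-→d16:-→d17:H3  best=H3
  ? 163.184.0.0  path d0:-→d1:-→d2:-→d3:-→d4:-→d5:-→d6:-→d7:-→d8:-→d9:-→d10:-→d11:-→d12:H1→d13:H1→d14:-→d15:-  best=H1

== LOOKUPS ==
["no-route","H1","H1","H1","no-route","H3","H2","H3","H1"]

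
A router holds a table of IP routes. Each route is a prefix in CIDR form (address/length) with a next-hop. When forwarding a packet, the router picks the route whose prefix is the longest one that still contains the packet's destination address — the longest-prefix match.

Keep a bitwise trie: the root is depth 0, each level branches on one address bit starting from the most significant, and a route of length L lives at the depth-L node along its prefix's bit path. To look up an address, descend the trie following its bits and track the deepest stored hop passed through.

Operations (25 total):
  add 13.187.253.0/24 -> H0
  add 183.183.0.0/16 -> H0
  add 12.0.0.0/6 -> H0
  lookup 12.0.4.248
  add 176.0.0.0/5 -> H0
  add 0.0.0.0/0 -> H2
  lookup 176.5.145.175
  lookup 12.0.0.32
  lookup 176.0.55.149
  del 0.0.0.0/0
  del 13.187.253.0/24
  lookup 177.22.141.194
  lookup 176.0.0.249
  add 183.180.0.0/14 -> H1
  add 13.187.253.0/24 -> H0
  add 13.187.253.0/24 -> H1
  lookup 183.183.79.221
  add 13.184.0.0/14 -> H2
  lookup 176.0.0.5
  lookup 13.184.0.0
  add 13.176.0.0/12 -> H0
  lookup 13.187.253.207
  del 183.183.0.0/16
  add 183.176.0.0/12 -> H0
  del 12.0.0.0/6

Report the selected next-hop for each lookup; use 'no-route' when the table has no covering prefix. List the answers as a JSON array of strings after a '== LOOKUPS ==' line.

Process each operation:
  + 13.187.253.0/24 (H0) depth=24
  + 183.183.0.0/16 (H0) depth=16
  + 12.0.0.0/6 (H0) depth=6
  lookup 12.0.4.248: bits 0000110 walk d0:-→d1:-→d2:-→d3:-→d4:-→d5:-→d6:H0→d7:- -> H0
  + 176.0.0.0/5 (H0) depth=5
  + 0.0.0.0/0 (H2) depth=0
  lookup 176.5.145.175: bits 10110 walk d0:H2→d1:-→d2:-→d3:-→d4:-→d5:H0 -> H0
  lookup 12.0.0.32: bits 0000110 walk d0:H2→d1:-→d2:-→d3:-→d4:-→d5:-→d6:H0→d7:- -> H0
  lookup 176.0.55.149: bits 10110 walk d0:H2→d1:-→d2:-→d3:-→d4:-→d5:H0 -> H0
  - 0.0.0.0/0 clear@0
  - 13.187.253.0/24 clear@24
  lookup 177.22.141.194: bits 10110 walk d0:-→d1:-→d2:-→d3:-→d4:-→d5:H0 -> H0
  lookup 176.0.0.249: bits 10110 walk d0:-→d1:-→d2:-→d3:-→d4:-→d5:H0 -> H0
  + 183.180.0.0/14 (H1) depth=14
  + 13.187.253.0/24 (H0) depth=24
  + 13.187.253.0/24 (H1) depth=24
  lookup 183.183.79.221: bits 1011011110110111 walk d0:-→d1:-→d2:-→d3:-→d4:-→d5:H0→d6:-→d7:-→d8:-→d9:-→d10:-→d11:-→d12:-→d13:-→d14:H1→d15:-→d16:H0 -> H0
  + 13.184.0.0/14 (H2) depth=14
  lookup 176.0.0.5: bits 10110 walk d0:-→d1:-→d2:-→d3:-→d4:-→d5:H0 -> H0
  lookup 13.184.0.0: bits 00001101101110 walk d0:-→d1:-→d2:-→d3:-→d4:-→d5:-→d6:H0→d7:-→d8:-→d9:-→d10:-→d11:-→d12:-→d13:-→d14:H2 -> H2
  + 13.176.0.0/12 (H0) depth=12
  lookup 13.187.253.207: bits 000011011011101111111101 walk d0:-→d1:-→d2:-→d3:-→d4:-→d5:-→d6:H0→d7:-→d8:-→d9:-→d10:-→d11:-→d12:H0→d13:-→d14:H2→d15:-→d16:-→d17:-→d18:-→d19:-→d20:-→d21:-→d22:-→d23:-→d24:H1 -> H1
  - 183.183.0.0/16 clear@16
  + 183.176.0.0/12 (H0) depth=12
  - 12.0.0.0/6 clear@6

== LOOKUPS ==
["H0","H0","H0","H0","H0","H0","H0","H0","H2","H1"]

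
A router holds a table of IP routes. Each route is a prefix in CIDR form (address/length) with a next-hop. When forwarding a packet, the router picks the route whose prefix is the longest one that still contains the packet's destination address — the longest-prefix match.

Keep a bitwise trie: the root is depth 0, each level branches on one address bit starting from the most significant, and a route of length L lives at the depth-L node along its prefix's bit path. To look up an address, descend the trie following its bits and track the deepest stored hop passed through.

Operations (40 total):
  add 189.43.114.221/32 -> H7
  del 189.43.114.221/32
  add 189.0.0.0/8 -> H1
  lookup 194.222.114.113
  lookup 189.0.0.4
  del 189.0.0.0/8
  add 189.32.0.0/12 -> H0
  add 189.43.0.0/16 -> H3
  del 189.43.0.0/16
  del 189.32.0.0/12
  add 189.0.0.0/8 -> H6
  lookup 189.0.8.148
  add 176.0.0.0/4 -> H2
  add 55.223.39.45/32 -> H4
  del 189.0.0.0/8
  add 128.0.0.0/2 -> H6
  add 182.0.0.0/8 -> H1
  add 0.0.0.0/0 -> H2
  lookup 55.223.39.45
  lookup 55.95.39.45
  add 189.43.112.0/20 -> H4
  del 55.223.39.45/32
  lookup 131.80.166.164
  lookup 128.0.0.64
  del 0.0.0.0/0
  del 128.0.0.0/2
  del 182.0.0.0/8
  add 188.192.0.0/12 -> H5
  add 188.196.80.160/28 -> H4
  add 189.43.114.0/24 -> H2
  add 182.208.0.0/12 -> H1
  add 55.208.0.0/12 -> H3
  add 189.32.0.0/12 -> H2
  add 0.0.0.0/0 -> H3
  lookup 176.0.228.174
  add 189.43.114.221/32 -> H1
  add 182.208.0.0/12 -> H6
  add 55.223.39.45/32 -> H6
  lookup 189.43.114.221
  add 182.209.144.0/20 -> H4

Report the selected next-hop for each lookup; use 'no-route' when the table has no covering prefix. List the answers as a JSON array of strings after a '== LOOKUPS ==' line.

Apply in order:
  + 189.43.114.221/32 (H7) depth=32
  - 189.43.114.221/32 clear@32
  + 189.0.0.0/8 (H1) depth=8
  ? 194.222.114.113  path d0:-→d1:-  best=no-route
  ? 189.0.0.4  path d0:-→d1:-→d2:-→d3:-→d4:-→d5:-→d6:-→d7:-→d8:H1→d9:-→d10:-  best=H1
  - 189.0.0.0/8 clear@8
  + 189.32.0.0/12 (H0) depth=12
  + 189.43.0.0/16 (H3) depth=16
  - 189.43.0.0/16 clear@16
  - 189.32.0.0/12 clear@12
  + 189.0.0.0/8 (H6) depth=8
  ? 189.0.8.148  path d0:-→d1:-→d2:-→d3:-→d4:-→d5:-→d6:-→d7:-→d8:H6→d9:-→d10:-  best=H6
  + 176.0.0.0/4 (H2) depth=4
  + 55.223.39.45/32 (H4) depth=32
  - 189.0.0.0/8 clear@8
  + 128.0.0.0/2 (H6) depth=2
  + 182.0.0.0/8 (H1) depth=8
  + 0.0.0.0/0 (H2) depth=0
  ? 55.223.39.45  path d0:H2→d1:-→d2:-→d3:-→d4:-→d5:-→d6:-→d7:-→d8:-→d9:-→d10:-→d11:-→d12:-→d13:-→d14:-→d15:-→d16:-→d17:-→d18:-→d19:-→d20:-→d21:-→d22:-→d23:-→d24:-→d25:-→d26:-→d27:-→d28:-→d29:-→d30:-→d31:-→d32:H4  best=H4
  ? 55.95.39.45  path d0:H2→d1:-→d2:-→d3:-→d4:-→d5:-→d6:-→d7:-→d8:-  best=H2
  + 189.43.112.0/20 (H4) depth=20
  - 55.223.39.45/32 clear@32
  ? 131.80.166.164  path d0:H2→d1:-→d2:H6  best=H6
  ? 128.0.0.64  path d0:H2→d1:-→d2:H6  best=H6
  - 0.0.0.0/0 clear@0
  - 128.0.0.0/2 clear@2
  - 182.0.0.0/8 clear@8
  + 188.192.0.0/12 (H5) depth=12
  + 188.196.80.160/28 (H4) depth=28
  + 189.43.114.0/24 (H2) depth=24
  + 182.208.0.0/12 (H1) depth=12
  + 55.208.0.0/12 (H3) depth=12
  + 189.32.0.0/12 (H2) depth=12
  + 0.0.0.0/0 (H3) depth=0
  ? 176.0.228.174  path d0:H3→d1:-→d2:-→d3:-→d4:H2→d5:-  best=H2
  + 189.43.114.221/32 (H1) depth=32
  + 182.208.0.0/12 (H6) depth=12
  + 55.223.39.45/32 (H6) depth=32
  ? 189.43.114.221  path d0:H3→d1:-→d2:-→d3:-→d4:H2→d5:-→d6:-→d7:-→d8:-→d9:-→d10:-→d11:-→d12:H2→d13:-→d14:-→d15:-→d16:-→d17:-→d18:-→d19:-→d20:H4→d21:-→d22:-→d23:-→d24:H2→d25:-→d26:-→d27:-→d28:-→d29:-→d30:-→d31:-→d32:H1  best=H1
  + 182.209.144.0/20 (H4) depth=20

== LOOKUPS ==
["no-route","H1","H6","H4","H2","H6","H6","H2","H1"]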